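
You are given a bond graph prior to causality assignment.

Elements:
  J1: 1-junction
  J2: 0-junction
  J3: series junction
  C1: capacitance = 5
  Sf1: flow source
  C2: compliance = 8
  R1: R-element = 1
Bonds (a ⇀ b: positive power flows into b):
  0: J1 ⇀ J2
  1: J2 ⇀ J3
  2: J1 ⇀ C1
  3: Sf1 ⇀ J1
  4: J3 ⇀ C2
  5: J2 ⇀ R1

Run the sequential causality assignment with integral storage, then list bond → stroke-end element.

β3 stroke→Sf1  (source Sf1 imposes f)
β0 stroke→J1  (J1: bond 3 brought flow, rest push out)
β2 stroke→J1  (1-jn J1 has f-setter on 3)
β4 stroke→J3  (C2: C, integral causality)
β1 stroke→J2  (closing 1-jn rule on J3)
β5 stroke→R1  (J2: bond 1 brought effort, rest push out)

bond 0 stroke at J1
bond 1 stroke at J2
bond 2 stroke at J1
bond 3 stroke at Sf1
bond 4 stroke at J3
bond 5 stroke at R1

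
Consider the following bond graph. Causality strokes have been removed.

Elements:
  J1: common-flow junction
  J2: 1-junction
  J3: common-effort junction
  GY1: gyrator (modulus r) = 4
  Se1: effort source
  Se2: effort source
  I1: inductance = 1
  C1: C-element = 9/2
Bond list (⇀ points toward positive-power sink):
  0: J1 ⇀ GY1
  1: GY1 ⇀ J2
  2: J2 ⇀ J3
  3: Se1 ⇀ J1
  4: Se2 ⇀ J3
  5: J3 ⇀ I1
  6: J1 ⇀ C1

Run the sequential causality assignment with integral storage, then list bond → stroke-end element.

bond 3 |J1  (Se1 fixes effort; stroke away)
bond 4 |J3  (Se2 (Se) sets effort on bond)
bond 2 |J2  (0-jn J3 has e-setter on 4)
bond 5 |I1  (0-jn J3 has e-setter on 4)
bond 1 |GY1  (J2: last free bond brings flow in)
bond 0 |GY1  (GY1 both-in/both-out from 1)
bond 6 |J1  (1-jn J1 has f-setter on 0)

β0 stroke at GY1
β1 stroke at GY1
β2 stroke at J2
β3 stroke at J1
β4 stroke at J3
β5 stroke at I1
β6 stroke at J1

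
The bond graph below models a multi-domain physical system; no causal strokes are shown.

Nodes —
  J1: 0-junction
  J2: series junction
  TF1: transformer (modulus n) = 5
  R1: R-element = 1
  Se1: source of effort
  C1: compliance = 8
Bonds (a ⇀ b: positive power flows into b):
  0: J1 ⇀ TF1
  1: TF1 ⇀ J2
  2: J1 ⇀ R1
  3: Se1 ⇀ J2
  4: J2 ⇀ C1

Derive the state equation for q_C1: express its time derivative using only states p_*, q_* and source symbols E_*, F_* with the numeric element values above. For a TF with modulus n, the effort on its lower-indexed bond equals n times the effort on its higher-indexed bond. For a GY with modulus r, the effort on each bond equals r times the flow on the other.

dq_C1/dt = 25*E_Se1 - 25*q_C1/8

b3 →J2  (Se1 fixes effort; stroke away)
b4 →J2  (C1: C, integral causality)
b1 →TF1  (only one flow-in slot at J2)
b0 →J1  (TF TF1: opposite of bond 1)
b2 →R1  (common-e at J1 fixed by 0)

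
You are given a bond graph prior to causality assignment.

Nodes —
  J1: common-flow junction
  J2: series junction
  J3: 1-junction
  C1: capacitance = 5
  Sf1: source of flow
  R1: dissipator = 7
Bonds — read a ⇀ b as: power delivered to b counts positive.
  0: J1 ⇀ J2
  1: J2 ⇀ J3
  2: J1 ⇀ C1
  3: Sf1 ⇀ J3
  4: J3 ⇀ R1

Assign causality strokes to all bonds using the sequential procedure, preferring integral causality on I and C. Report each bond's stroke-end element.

bond 0 |J2
bond 1 |J3
bond 2 |J1
bond 3 |Sf1
bond 4 |J3

#3 stroke→Sf1  (Sf1 (Sf) sets flow on bond)
#1 stroke→J3  (1-jn J3 has f-setter on 3)
#4 stroke→J3  (J3 flow already set via bond 3)
#0 stroke→J2  (1-jn J2 has f-setter on 1)
#2 stroke→J1  (common-f at J1 fixed by 0)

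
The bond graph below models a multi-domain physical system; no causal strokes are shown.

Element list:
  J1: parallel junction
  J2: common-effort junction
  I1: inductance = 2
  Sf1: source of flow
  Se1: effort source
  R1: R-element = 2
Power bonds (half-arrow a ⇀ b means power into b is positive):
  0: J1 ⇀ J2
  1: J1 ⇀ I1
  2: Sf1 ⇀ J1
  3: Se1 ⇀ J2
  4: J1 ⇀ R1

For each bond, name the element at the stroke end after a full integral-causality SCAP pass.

#0 |J1
#1 |I1
#2 |Sf1
#3 |J2
#4 |R1

β2 |Sf1  (source Sf1 imposes f)
β3 |J2  (Se1: effort source, stroke at far end)
β0 |J1  (common-e at J2 fixed by 3)
β1 |I1  (common-e at J1 fixed by 0)
β4 |R1  (J1: bond 0 brought effort, rest push out)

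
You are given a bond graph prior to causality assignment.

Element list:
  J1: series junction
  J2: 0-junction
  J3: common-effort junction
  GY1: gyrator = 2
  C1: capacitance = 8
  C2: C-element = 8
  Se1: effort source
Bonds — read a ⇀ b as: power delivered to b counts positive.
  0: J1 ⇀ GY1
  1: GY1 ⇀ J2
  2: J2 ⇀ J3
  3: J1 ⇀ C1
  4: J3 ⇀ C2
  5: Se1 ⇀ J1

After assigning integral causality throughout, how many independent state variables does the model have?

β5 stroke→J1  (Se1 (Se) sets effort on bond)
β3 stroke→J1  (prefer integral on C1)
β0 stroke→GY1  (J1: last free bond brings flow in)
β1 stroke→GY1  (through GY1, causality inverts; strokes same side of GY1)
β2 stroke→J2  (J2 needs exactly one e-in)
β4 stroke→J3  (closing 0-jn rule on J3)

2  (C1, C2 all integral)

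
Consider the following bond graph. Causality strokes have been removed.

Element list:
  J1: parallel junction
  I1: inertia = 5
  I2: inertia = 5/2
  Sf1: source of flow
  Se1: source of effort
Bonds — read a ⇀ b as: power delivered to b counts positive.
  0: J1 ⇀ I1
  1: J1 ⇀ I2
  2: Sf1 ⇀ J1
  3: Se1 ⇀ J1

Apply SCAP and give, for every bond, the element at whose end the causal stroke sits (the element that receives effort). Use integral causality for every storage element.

β0 |I1
β1 |I2
β2 |Sf1
β3 |J1

#2 stroke at Sf1  (Sf1: flow source, stroke at near end)
#3 stroke at J1  (Se1 fixes effort; stroke away)
#0 stroke at I1  (common-e at J1 fixed by 3)
#1 stroke at I2  (J1 effort already set via bond 3)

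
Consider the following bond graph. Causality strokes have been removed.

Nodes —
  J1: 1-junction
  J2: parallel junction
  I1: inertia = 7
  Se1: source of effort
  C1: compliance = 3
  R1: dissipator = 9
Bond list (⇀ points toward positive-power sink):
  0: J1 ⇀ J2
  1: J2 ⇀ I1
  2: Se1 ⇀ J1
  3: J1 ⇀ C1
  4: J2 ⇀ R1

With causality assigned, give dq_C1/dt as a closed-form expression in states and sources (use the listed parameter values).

dq_C1/dt = E_Se1/9 + p_I1/7 - q_C1/27

bond 2 |J1  (source Se1 imposes e)
bond 1 |I1  (I1 outputs flow p/I1)
bond 3 |J1  (C1 integral (e out))
bond 0 |J2  (J1: last free bond brings flow in)
bond 4 |R1  (J2: bond 0 brought effort, rest push out)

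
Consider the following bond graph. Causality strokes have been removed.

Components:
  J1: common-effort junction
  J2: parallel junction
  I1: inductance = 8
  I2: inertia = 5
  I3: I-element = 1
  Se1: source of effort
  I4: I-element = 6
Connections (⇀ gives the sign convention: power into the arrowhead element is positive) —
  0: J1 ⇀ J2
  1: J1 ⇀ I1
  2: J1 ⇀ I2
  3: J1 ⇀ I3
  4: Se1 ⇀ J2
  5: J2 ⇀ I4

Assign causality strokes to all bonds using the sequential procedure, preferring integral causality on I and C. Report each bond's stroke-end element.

β0 stroke at J1
β1 stroke at I1
β2 stroke at I2
β3 stroke at I3
β4 stroke at J2
β5 stroke at I4

bond 4 →J2  (Se1 fixes effort; stroke away)
bond 0 →J1  (common-e at J2 fixed by 4)
bond 5 →I4  (J2 effort already set via bond 4)
bond 1 →I1  (J1: bond 0 brought effort, rest push out)
bond 2 →I2  (0-jn J1 has e-setter on 0)
bond 3 →I3  (J1 effort already set via bond 0)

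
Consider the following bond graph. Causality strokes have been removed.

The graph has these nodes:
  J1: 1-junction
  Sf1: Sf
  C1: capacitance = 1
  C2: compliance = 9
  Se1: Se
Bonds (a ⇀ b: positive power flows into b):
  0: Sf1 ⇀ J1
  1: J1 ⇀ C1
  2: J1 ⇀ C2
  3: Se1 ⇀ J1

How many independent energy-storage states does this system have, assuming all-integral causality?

b0 →Sf1  (Sf1 (Sf) sets flow on bond)
b3 →J1  (Se1: effort source, stroke at far end)
b1 →J1  (J1: bond 0 brought flow, rest push out)
b2 →J1  (J1 flow already set via bond 0)

2  (C1, C2 all integral)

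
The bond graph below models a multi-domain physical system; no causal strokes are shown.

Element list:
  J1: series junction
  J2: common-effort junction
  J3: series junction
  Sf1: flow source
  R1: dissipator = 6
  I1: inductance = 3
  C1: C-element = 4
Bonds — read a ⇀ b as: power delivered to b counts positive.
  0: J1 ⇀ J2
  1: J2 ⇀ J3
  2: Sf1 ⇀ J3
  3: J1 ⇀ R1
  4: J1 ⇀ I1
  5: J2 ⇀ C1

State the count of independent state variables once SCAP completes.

b2 →Sf1  (Sf1 fixes flow; stroke at Sf1)
b1 →J3  (1-jn J3 has f-setter on 2)
b4 →I1  (I1 outputs flow p/I1)
b0 →J1  (J1 flow already set via bond 4)
b3 →J1  (common-f at J1 fixed by 4)
b5 →J2  (J2: last free bond brings effort in)

2  (C1, I1 all integral)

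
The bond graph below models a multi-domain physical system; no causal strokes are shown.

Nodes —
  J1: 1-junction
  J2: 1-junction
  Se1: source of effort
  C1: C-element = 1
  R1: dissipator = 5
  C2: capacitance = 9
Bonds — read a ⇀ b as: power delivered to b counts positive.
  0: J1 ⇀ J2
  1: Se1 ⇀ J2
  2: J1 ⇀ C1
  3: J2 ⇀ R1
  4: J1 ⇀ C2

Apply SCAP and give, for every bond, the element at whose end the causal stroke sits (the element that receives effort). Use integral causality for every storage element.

b1 stroke at J2  (Se1: effort source, stroke at far end)
b2 stroke at J1  (C1: C, integral causality)
b4 stroke at J1  (C2: C, integral causality)
b0 stroke at J2  (only one flow-in slot at J1)
b3 stroke at R1  (closing 1-jn rule on J2)

#0 stroke→J2
#1 stroke→J2
#2 stroke→J1
#3 stroke→R1
#4 stroke→J1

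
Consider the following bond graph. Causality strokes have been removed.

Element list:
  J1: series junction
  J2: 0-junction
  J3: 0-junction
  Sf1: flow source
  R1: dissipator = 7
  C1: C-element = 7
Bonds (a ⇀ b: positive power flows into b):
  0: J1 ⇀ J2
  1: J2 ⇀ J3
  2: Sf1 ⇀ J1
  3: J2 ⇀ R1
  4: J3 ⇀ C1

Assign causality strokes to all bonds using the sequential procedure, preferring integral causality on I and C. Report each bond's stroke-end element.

bond 2 stroke→Sf1  (Sf1 fixes flow; stroke at Sf1)
bond 0 stroke→J1  (J1 flow already set via bond 2)
bond 4 stroke→J3  (C1: C, integral causality)
bond 1 stroke→J2  (J3 effort already set via bond 4)
bond 3 stroke→R1  (common-e at J2 fixed by 1)

β0 stroke→J1
β1 stroke→J2
β2 stroke→Sf1
β3 stroke→R1
β4 stroke→J3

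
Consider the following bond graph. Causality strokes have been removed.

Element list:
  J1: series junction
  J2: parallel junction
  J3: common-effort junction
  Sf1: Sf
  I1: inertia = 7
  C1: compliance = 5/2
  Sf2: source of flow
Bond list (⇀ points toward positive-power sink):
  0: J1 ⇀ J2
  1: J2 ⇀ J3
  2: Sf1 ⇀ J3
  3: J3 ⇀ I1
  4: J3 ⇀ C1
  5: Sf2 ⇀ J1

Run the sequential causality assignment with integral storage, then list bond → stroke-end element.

#0 →J1
#1 →J2
#2 →Sf1
#3 →I1
#4 →J3
#5 →Sf2

#2 |Sf1  (Sf1 fixes flow; stroke at Sf1)
#5 |Sf2  (Sf2 fixes flow; stroke at Sf2)
#0 |J1  (common-f at J1 fixed by 5)
#1 |J2  (closing 0-jn rule on J2)
#3 |I1  (I1 integral (f out))
#4 |J3  (closing 0-jn rule on J3)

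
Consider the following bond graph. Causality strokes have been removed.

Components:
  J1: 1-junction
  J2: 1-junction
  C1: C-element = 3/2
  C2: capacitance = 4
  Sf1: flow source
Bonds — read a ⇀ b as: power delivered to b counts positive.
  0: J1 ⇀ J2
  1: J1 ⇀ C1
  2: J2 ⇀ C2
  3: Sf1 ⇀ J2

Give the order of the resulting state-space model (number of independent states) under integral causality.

b3 |Sf1  (Sf1 fixes flow; stroke at Sf1)
b0 |J2  (common-f at J2 fixed by 3)
b2 |J2  (1-jn J2 has f-setter on 3)
b1 |J1  (J1 flow already set via bond 0)

2  (C1, C2 all integral)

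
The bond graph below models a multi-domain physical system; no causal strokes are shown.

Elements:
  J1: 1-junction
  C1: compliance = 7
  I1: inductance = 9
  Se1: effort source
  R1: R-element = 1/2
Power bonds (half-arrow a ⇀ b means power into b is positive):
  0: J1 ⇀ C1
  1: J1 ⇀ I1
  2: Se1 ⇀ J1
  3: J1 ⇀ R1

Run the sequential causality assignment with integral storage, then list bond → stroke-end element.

β2 stroke at J1  (source Se1 imposes e)
β0 stroke at J1  (prefer integral on C1)
β1 stroke at I1  (I1: I, integral causality)
β3 stroke at J1  (J1 flow already set via bond 1)

β0 stroke→J1
β1 stroke→I1
β2 stroke→J1
β3 stroke→J1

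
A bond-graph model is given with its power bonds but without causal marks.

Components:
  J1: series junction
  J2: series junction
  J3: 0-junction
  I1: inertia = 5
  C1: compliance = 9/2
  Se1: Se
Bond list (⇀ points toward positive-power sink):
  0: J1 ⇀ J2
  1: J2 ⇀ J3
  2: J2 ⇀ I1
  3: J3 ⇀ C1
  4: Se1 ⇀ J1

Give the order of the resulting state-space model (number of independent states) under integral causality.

b4 |J1  (Se1: effort source, stroke at far end)
b0 |J2  (closing 1-jn rule on J1)
b2 |I1  (I1 integral (f out))
b1 |J2  (1-jn J2 has f-setter on 2)
b3 |J3  (closing 0-jn rule on J3)

2  (C1, I1 all integral)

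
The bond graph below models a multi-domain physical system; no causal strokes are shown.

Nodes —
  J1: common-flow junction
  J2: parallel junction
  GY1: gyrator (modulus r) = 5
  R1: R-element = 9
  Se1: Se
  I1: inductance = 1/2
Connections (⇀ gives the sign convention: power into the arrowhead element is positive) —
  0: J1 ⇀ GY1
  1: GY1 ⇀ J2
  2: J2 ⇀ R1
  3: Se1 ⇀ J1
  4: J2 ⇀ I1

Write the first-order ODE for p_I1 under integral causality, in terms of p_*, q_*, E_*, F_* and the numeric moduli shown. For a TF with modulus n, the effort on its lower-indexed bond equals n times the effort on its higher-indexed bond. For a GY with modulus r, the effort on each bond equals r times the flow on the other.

b3 stroke→J1  (source Se1 imposes e)
b0 stroke→GY1  (closing 1-jn rule on J1)
b1 stroke→GY1  (through GY1, causality inverts; strokes same side of GY1)
b4 stroke→I1  (prefer integral on I1)
b2 stroke→J2  (only one effort-in slot at J2)

dp_I1/dt = 9*E_Se1/5 - 18*p_I1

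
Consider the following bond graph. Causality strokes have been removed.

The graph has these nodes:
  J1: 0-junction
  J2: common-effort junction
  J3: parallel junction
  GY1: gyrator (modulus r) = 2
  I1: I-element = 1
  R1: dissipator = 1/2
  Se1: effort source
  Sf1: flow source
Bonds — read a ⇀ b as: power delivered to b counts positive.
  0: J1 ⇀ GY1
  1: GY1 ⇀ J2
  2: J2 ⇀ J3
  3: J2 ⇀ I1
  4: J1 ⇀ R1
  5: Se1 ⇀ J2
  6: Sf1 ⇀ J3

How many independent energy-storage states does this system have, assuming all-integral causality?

bond 5 stroke→J2  (source Se1 imposes e)
bond 6 stroke→Sf1  (Sf1 fixes flow; stroke at Sf1)
bond 1 stroke→GY1  (0-jn J2 has e-setter on 5)
bond 2 stroke→J3  (J2: bond 5 brought effort, rest push out)
bond 3 stroke→I1  (J2: bond 5 brought effort, rest push out)
bond 0 stroke→GY1  (GY GY1: same side as bond 1)
bond 4 stroke→J1  (J1: last free bond brings effort in)

1  (I1 all integral)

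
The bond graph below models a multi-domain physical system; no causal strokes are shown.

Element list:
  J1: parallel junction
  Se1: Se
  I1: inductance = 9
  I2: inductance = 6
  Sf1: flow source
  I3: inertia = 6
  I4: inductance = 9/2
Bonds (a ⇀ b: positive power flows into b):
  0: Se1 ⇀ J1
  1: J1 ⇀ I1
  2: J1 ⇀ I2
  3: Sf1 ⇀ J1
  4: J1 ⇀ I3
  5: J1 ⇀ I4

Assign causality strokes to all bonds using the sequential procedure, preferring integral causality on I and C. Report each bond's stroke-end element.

#0 |J1
#1 |I1
#2 |I2
#3 |Sf1
#4 |I3
#5 |I4

#0 |J1  (Se1 (Se) sets effort on bond)
#3 |Sf1  (Sf1 fixes flow; stroke at Sf1)
#1 |I1  (J1 effort already set via bond 0)
#2 |I2  (0-jn J1 has e-setter on 0)
#4 |I3  (J1: bond 0 brought effort, rest push out)
#5 |I4  (common-e at J1 fixed by 0)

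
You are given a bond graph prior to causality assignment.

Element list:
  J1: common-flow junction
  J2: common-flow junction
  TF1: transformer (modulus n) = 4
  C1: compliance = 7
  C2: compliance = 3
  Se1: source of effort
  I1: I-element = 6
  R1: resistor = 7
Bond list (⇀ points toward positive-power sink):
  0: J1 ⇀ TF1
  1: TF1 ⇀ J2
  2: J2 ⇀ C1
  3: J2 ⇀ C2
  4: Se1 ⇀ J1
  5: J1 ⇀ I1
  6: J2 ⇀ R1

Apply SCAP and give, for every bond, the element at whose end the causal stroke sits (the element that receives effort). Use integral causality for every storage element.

bond 4 stroke at J1  (source Se1 imposes e)
bond 2 stroke at J2  (C1: C, integral causality)
bond 3 stroke at J2  (C2 integral (e out))
bond 5 stroke at I1  (I1: I, integral causality)
bond 0 stroke at J1  (1-jn J1 has f-setter on 5)
bond 1 stroke at TF1  (TF1: transformer flips bond 0)
bond 6 stroke at J2  (1-jn J2 has f-setter on 1)

β0 stroke at J1
β1 stroke at TF1
β2 stroke at J2
β3 stroke at J2
β4 stroke at J1
β5 stroke at I1
β6 stroke at J2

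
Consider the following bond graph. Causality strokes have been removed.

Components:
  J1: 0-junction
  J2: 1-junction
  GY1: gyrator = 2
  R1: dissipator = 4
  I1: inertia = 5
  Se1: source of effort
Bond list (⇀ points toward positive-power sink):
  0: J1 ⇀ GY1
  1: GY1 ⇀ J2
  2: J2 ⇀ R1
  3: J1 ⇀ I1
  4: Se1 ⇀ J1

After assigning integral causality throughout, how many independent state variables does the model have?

1  (I1 all integral)

bond 4 →J1  (Se1 fixes effort; stroke away)
bond 0 →GY1  (0-jn J1 has e-setter on 4)
bond 3 →I1  (common-e at J1 fixed by 4)
bond 1 →GY1  (through GY1, causality inverts; strokes same side of GY1)
bond 2 →J2  (J2: bond 1 brought flow, rest push out)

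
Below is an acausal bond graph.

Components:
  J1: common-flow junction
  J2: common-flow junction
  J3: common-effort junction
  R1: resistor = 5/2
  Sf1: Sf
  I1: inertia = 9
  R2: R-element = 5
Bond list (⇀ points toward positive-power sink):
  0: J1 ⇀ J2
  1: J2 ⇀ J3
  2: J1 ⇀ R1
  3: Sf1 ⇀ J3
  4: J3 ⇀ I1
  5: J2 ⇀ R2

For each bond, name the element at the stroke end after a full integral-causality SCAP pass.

β0 stroke at J2
β1 stroke at J3
β2 stroke at J1
β3 stroke at Sf1
β4 stroke at I1
β5 stroke at J2

bond 3 stroke at Sf1  (source Sf1 imposes f)
bond 4 stroke at I1  (I1 outputs flow p/I1)
bond 1 stroke at J3  (J3 needs exactly one e-in)
bond 0 stroke at J2  (common-f at J2 fixed by 1)
bond 5 stroke at J2  (J2 flow already set via bond 1)
bond 2 stroke at J1  (1-jn J1 has f-setter on 0)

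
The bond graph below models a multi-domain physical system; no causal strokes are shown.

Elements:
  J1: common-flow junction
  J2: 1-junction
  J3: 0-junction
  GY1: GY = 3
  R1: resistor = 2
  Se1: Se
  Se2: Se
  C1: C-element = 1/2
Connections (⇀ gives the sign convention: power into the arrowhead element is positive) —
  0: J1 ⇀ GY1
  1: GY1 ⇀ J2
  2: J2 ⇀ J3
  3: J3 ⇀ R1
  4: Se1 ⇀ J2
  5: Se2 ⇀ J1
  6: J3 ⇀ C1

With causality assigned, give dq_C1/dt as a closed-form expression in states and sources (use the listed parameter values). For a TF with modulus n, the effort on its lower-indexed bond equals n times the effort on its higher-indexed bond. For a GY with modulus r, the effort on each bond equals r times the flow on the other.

dq_C1/dt = E_Se2/3 - q_C1

#4 →J2  (Se1 fixes effort; stroke away)
#5 →J1  (Se2 (Se) sets effort on bond)
#0 →GY1  (J1 needs exactly one f-in)
#1 →GY1  (through GY1, causality inverts; strokes same side of GY1)
#2 →J2  (common-f at J2 fixed by 1)
#6 →J3  (C1 outputs effort q/C1)
#3 →R1  (J3: bond 6 brought effort, rest push out)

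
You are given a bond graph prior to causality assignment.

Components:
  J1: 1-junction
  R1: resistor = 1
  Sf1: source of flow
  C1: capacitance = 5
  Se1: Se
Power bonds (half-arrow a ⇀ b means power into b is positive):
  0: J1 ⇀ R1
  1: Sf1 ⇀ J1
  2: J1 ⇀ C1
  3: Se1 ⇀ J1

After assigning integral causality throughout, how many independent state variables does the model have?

#1 |Sf1  (Sf1 (Sf) sets flow on bond)
#3 |J1  (source Se1 imposes e)
#0 |J1  (common-f at J1 fixed by 1)
#2 |J1  (1-jn J1 has f-setter on 1)

1  (C1 all integral)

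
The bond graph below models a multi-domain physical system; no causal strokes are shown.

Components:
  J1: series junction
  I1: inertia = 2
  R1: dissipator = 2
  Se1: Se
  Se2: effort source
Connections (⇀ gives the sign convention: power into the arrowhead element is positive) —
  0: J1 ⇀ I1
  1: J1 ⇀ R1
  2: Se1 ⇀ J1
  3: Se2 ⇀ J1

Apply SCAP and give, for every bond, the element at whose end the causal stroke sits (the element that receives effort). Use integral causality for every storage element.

β2 stroke→J1  (source Se1 imposes e)
β3 stroke→J1  (Se2: effort source, stroke at far end)
β0 stroke→I1  (I1 outputs flow p/I1)
β1 stroke→J1  (J1 flow already set via bond 0)

#0 stroke→I1
#1 stroke→J1
#2 stroke→J1
#3 stroke→J1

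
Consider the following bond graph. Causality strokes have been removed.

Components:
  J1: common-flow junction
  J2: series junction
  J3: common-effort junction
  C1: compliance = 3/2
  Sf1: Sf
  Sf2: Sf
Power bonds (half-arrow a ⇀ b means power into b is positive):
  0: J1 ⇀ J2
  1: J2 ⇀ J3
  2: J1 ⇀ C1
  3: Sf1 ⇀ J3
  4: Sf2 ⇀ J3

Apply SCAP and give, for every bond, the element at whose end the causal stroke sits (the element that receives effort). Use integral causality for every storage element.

b0 stroke→J2
b1 stroke→J3
b2 stroke→J1
b3 stroke→Sf1
b4 stroke→Sf2

#3 |Sf1  (source Sf1 imposes f)
#4 |Sf2  (Sf2 fixes flow; stroke at Sf2)
#1 |J3  (J3: last free bond brings effort in)
#0 |J2  (J2: bond 1 brought flow, rest push out)
#2 |J1  (J1: bond 0 brought flow, rest push out)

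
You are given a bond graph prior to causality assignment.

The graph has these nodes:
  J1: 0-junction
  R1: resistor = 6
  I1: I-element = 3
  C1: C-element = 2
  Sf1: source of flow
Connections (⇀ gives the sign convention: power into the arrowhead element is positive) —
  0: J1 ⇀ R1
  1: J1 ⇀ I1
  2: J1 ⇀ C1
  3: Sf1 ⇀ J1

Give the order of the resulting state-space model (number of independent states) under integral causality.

bond 3 stroke→Sf1  (Sf1: flow source, stroke at near end)
bond 1 stroke→I1  (I1 outputs flow p/I1)
bond 2 stroke→J1  (C1: C, integral causality)
bond 0 stroke→R1  (0-jn J1 has e-setter on 2)

2  (C1, I1 all integral)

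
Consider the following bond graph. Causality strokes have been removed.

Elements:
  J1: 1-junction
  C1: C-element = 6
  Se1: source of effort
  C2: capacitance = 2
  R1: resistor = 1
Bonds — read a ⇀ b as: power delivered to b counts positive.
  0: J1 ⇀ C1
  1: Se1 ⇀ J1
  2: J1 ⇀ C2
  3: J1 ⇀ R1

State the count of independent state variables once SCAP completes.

2  (C1, C2 all integral)

b1 stroke→J1  (Se1 (Se) sets effort on bond)
b0 stroke→J1  (prefer integral on C1)
b2 stroke→J1  (C2: C, integral causality)
b3 stroke→R1  (closing 1-jn rule on J1)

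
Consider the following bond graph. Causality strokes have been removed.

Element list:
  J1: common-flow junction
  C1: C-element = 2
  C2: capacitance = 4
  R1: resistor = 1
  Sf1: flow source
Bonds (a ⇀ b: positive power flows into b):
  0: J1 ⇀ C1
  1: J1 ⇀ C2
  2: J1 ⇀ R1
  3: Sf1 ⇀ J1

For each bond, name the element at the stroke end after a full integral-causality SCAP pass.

#3 stroke→Sf1  (Sf1 fixes flow; stroke at Sf1)
#0 stroke→J1  (J1: bond 3 brought flow, rest push out)
#1 stroke→J1  (J1: bond 3 brought flow, rest push out)
#2 stroke→J1  (J1 flow already set via bond 3)

b0 |J1
b1 |J1
b2 |J1
b3 |Sf1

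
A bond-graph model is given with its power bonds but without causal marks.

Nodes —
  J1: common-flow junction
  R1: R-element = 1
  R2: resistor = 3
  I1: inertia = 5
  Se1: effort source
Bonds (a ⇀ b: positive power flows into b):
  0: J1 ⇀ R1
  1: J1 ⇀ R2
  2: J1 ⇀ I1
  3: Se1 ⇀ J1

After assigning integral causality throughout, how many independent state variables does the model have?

bond 3 stroke at J1  (Se1 fixes effort; stroke away)
bond 2 stroke at I1  (prefer integral on I1)
bond 0 stroke at J1  (1-jn J1 has f-setter on 2)
bond 1 stroke at J1  (J1: bond 2 brought flow, rest push out)

1  (I1 all integral)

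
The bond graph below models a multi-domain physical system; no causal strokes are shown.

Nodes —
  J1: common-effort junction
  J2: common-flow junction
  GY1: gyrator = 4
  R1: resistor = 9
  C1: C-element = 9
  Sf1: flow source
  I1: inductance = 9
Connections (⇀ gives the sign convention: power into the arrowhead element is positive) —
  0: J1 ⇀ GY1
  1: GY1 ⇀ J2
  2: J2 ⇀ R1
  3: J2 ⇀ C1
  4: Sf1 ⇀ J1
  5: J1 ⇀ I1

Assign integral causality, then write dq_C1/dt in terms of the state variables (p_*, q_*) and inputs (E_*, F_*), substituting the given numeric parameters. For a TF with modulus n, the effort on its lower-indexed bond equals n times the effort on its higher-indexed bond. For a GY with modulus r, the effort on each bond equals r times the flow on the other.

bond 4 stroke at Sf1  (Sf1 (Sf) sets flow on bond)
bond 3 stroke at J2  (C1: C, integral causality)
bond 5 stroke at I1  (I1 integral (f out))
bond 0 stroke at J1  (closing 0-jn rule on J1)
bond 1 stroke at J2  (GY1: gyrator matches bond 0)
bond 2 stroke at R1  (closing 1-jn rule on J2)

dq_C1/dt = 4*F_Sf1/9 - 4*p_I1/81 - q_C1/81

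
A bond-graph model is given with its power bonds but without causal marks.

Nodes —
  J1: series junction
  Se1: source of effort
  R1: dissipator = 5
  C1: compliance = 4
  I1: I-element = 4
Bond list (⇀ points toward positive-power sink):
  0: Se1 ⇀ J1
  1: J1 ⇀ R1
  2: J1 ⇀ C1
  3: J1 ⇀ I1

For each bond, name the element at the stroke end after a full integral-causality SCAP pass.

β0 stroke at J1
β1 stroke at J1
β2 stroke at J1
β3 stroke at I1

bond 0 stroke→J1  (Se1: effort source, stroke at far end)
bond 2 stroke→J1  (prefer integral on C1)
bond 3 stroke→I1  (I1 integral (f out))
bond 1 stroke→J1  (J1 flow already set via bond 3)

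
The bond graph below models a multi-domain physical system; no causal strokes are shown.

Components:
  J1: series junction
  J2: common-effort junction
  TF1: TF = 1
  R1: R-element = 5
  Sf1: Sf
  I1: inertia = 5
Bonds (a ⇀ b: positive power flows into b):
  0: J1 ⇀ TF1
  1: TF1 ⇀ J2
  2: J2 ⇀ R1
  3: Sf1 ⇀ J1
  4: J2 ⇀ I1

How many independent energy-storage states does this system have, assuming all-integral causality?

#3 stroke at Sf1  (Sf1 fixes flow; stroke at Sf1)
#0 stroke at J1  (1-jn J1 has f-setter on 3)
#1 stroke at TF1  (TF1: transformer flips bond 0)
#4 stroke at I1  (I1 integral (f out))
#2 stroke at J2  (closing 0-jn rule on J2)

1  (I1 all integral)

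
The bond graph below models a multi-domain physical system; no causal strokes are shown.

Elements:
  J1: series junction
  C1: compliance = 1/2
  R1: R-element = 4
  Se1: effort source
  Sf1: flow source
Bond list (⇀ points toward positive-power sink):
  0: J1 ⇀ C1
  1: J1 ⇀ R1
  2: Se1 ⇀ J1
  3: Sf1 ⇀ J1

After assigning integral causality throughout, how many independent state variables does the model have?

1  (C1 all integral)

#2 stroke at J1  (Se1: effort source, stroke at far end)
#3 stroke at Sf1  (Sf1 (Sf) sets flow on bond)
#0 stroke at J1  (common-f at J1 fixed by 3)
#1 stroke at J1  (J1: bond 3 brought flow, rest push out)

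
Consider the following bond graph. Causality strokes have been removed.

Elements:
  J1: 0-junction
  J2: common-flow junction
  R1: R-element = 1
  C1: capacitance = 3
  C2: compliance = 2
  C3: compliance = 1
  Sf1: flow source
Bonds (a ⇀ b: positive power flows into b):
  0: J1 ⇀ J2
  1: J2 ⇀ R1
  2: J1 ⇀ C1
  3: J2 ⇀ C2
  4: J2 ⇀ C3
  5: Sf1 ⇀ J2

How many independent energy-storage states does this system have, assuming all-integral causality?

3  (C1, C2, C3 all integral)

bond 5 stroke→Sf1  (source Sf1 imposes f)
bond 0 stroke→J2  (common-f at J2 fixed by 5)
bond 1 stroke→J2  (J2 flow already set via bond 5)
bond 3 stroke→J2  (1-jn J2 has f-setter on 5)
bond 4 stroke→J2  (J2 flow already set via bond 5)
bond 2 stroke→J1  (J1: last free bond brings effort in)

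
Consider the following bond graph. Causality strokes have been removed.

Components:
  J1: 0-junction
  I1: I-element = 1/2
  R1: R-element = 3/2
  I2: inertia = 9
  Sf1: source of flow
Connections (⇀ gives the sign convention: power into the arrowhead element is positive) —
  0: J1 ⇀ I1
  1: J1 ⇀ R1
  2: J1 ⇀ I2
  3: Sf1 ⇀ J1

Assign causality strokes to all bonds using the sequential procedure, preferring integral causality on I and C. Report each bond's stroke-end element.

b3 stroke→Sf1  (source Sf1 imposes f)
b0 stroke→I1  (prefer integral on I1)
b2 stroke→I2  (I2: I, integral causality)
b1 stroke→J1  (closing 0-jn rule on J1)

β0 →I1
β1 →J1
β2 →I2
β3 →Sf1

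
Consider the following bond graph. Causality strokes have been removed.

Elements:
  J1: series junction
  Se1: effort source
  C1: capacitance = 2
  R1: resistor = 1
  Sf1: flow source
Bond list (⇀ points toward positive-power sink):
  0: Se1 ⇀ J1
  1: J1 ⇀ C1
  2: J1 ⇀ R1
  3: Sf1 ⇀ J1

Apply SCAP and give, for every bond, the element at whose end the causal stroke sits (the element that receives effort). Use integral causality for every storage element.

#0 stroke→J1  (Se1 fixes effort; stroke away)
#3 stroke→Sf1  (source Sf1 imposes f)
#1 stroke→J1  (J1 flow already set via bond 3)
#2 stroke→J1  (J1 flow already set via bond 3)

b0 stroke→J1
b1 stroke→J1
b2 stroke→J1
b3 stroke→Sf1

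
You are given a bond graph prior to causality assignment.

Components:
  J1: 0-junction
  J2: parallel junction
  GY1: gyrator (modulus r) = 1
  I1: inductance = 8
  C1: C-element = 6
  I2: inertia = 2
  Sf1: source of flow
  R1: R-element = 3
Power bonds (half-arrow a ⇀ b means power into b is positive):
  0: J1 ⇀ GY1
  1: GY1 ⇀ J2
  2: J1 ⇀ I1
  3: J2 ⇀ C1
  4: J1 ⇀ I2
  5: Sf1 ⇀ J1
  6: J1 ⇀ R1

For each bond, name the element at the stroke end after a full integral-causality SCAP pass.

b5 →Sf1  (source Sf1 imposes f)
b2 →I1  (I1: I, integral causality)
b3 →J2  (C1: C, integral causality)
b1 →GY1  (0-jn J2 has e-setter on 3)
b0 →GY1  (GY1: gyrator matches bond 1)
b4 →I2  (I2 outputs flow p/I2)
b6 →J1  (only one effort-in slot at J1)

b0 →GY1
b1 →GY1
b2 →I1
b3 →J2
b4 →I2
b5 →Sf1
b6 →J1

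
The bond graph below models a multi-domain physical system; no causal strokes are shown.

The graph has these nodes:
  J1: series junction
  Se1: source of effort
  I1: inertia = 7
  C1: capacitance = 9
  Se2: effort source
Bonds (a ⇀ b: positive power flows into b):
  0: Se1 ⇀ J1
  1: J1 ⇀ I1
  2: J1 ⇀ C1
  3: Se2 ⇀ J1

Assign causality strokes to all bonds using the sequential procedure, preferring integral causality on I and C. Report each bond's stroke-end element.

b0 →J1  (source Se1 imposes e)
b3 →J1  (source Se2 imposes e)
b1 →I1  (I1 outputs flow p/I1)
b2 →J1  (common-f at J1 fixed by 1)

β0 |J1
β1 |I1
β2 |J1
β3 |J1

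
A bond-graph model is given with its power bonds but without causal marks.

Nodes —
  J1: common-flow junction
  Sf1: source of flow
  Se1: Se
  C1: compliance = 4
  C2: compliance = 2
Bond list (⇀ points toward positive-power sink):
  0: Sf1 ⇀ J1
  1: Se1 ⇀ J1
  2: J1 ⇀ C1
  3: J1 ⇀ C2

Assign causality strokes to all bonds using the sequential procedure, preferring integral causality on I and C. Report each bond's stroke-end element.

β0 stroke at Sf1  (Sf1 (Sf) sets flow on bond)
β1 stroke at J1  (Se1: effort source, stroke at far end)
β2 stroke at J1  (J1: bond 0 brought flow, rest push out)
β3 stroke at J1  (common-f at J1 fixed by 0)

b0 stroke→Sf1
b1 stroke→J1
b2 stroke→J1
b3 stroke→J1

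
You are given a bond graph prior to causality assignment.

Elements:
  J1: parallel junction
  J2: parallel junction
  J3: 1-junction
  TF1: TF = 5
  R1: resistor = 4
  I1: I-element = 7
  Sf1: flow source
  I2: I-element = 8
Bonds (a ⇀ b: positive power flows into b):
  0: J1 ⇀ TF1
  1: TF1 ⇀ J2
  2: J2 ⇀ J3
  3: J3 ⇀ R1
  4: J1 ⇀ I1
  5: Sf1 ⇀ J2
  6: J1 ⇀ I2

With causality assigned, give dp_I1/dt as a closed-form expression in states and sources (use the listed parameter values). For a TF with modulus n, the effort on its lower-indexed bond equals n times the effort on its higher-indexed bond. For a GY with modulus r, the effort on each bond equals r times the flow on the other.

b5 stroke at Sf1  (Sf1 (Sf) sets flow on bond)
b4 stroke at I1  (I1 integral (f out))
b6 stroke at I2  (I2: I, integral causality)
b0 stroke at J1  (J1: last free bond brings effort in)
b1 stroke at TF1  (TF TF1: opposite of bond 0)
b2 stroke at J2  (J2: last free bond brings effort in)
b3 stroke at J3  (1-jn J3 has f-setter on 2)

dp_I1/dt = 20*F_Sf1 - 100*p_I1/7 - 25*p_I2/2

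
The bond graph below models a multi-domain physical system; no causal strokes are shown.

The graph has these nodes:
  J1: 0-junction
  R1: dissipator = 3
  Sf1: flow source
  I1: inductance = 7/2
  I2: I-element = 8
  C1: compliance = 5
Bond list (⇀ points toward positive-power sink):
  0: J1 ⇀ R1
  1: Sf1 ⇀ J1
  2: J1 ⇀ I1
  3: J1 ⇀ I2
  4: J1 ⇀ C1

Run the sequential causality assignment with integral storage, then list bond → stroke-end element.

β0 stroke at R1
β1 stroke at Sf1
β2 stroke at I1
β3 stroke at I2
β4 stroke at J1

bond 1 stroke→Sf1  (source Sf1 imposes f)
bond 2 stroke→I1  (I1 integral (f out))
bond 3 stroke→I2  (I2 integral (f out))
bond 4 stroke→J1  (C1: C, integral causality)
bond 0 stroke→R1  (J1: bond 4 brought effort, rest push out)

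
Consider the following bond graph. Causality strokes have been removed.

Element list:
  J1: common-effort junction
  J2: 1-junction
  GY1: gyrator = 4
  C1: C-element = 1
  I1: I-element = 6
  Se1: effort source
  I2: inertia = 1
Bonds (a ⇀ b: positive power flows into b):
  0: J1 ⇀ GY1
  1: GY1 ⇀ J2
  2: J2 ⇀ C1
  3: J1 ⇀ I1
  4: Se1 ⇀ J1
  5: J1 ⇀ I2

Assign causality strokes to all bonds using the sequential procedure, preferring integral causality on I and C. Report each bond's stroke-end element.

b4 →J1  (source Se1 imposes e)
b0 →GY1  (0-jn J1 has e-setter on 4)
b3 →I1  (common-e at J1 fixed by 4)
b5 →I2  (J1: bond 4 brought effort, rest push out)
b1 →GY1  (GY GY1: same side as bond 0)
b2 →J2  (J2 flow already set via bond 1)

β0 stroke at GY1
β1 stroke at GY1
β2 stroke at J2
β3 stroke at I1
β4 stroke at J1
β5 stroke at I2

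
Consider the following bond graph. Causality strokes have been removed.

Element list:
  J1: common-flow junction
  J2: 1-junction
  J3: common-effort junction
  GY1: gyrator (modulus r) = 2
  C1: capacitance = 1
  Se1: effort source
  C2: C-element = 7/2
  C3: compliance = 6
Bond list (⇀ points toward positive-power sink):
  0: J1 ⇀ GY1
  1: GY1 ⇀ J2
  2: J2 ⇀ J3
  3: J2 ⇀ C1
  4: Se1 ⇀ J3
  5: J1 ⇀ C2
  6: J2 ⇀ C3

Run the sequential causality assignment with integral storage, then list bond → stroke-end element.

#4 stroke at J3  (Se1: effort source, stroke at far end)
#2 stroke at J2  (J3: bond 4 brought effort, rest push out)
#3 stroke at J2  (C1 outputs effort q/C1)
#5 stroke at J1  (C2 integral (e out))
#0 stroke at GY1  (closing 1-jn rule on J1)
#1 stroke at GY1  (GY1 both-in/both-out from 0)
#6 stroke at J2  (J2 flow already set via bond 1)

bond 0 stroke→GY1
bond 1 stroke→GY1
bond 2 stroke→J2
bond 3 stroke→J2
bond 4 stroke→J3
bond 5 stroke→J1
bond 6 stroke→J2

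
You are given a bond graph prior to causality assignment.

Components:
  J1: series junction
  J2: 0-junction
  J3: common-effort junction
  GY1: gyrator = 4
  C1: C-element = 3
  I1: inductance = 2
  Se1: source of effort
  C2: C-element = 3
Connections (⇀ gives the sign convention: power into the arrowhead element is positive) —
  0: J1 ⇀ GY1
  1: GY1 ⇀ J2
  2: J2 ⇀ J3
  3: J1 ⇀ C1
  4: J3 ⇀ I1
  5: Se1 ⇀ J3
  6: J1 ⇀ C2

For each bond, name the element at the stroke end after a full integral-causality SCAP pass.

b5 stroke→J3  (source Se1 imposes e)
b2 stroke→J2  (J3 effort already set via bond 5)
b4 stroke→I1  (0-jn J3 has e-setter on 5)
b1 stroke→GY1  (J2 effort already set via bond 2)
b0 stroke→GY1  (GY GY1: same side as bond 1)
b3 stroke→J1  (1-jn J1 has f-setter on 0)
b6 stroke→J1  (common-f at J1 fixed by 0)

#0 →GY1
#1 →GY1
#2 →J2
#3 →J1
#4 →I1
#5 →J3
#6 →J1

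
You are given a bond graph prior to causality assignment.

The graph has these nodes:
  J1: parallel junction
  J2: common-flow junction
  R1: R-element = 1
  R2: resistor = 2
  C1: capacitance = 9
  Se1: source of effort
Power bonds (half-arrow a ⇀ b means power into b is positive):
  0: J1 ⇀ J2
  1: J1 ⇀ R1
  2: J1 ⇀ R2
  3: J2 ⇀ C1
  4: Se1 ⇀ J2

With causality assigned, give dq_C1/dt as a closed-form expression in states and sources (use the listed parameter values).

b4 →J2  (Se1: effort source, stroke at far end)
b3 →J2  (C1 integral (e out))
b0 →J1  (J2: last free bond brings flow in)
b1 →R1  (J1 effort already set via bond 0)
b2 →R2  (J1 effort already set via bond 0)

dq_C1/dt = 3*E_Se1/2 - q_C1/6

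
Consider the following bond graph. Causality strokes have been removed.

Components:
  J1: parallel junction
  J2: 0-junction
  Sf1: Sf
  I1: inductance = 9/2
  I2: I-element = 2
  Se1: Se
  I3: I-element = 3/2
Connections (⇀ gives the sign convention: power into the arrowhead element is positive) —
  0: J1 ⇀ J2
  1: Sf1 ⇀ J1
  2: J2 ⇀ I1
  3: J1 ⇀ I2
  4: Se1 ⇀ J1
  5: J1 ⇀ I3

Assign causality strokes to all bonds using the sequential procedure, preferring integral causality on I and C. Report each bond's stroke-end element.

bond 1 stroke at Sf1  (Sf1: flow source, stroke at near end)
bond 4 stroke at J1  (source Se1 imposes e)
bond 0 stroke at J2  (J1: bond 4 brought effort, rest push out)
bond 3 stroke at I2  (common-e at J1 fixed by 4)
bond 5 stroke at I3  (J1 effort already set via bond 4)
bond 2 stroke at I1  (0-jn J2 has e-setter on 0)

#0 stroke→J2
#1 stroke→Sf1
#2 stroke→I1
#3 stroke→I2
#4 stroke→J1
#5 stroke→I3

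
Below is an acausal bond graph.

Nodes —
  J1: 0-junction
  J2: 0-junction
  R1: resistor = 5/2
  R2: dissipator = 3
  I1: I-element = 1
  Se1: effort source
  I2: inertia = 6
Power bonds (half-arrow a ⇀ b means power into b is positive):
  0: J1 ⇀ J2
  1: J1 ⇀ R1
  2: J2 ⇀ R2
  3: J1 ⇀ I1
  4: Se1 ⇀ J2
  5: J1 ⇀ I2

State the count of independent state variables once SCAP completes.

2  (I1, I2 all integral)

b4 stroke at J2  (Se1 (Se) sets effort on bond)
b0 stroke at J1  (common-e at J2 fixed by 4)
b2 stroke at R2  (J2: bond 4 brought effort, rest push out)
b1 stroke at R1  (J1 effort already set via bond 0)
b3 stroke at I1  (common-e at J1 fixed by 0)
b5 stroke at I2  (common-e at J1 fixed by 0)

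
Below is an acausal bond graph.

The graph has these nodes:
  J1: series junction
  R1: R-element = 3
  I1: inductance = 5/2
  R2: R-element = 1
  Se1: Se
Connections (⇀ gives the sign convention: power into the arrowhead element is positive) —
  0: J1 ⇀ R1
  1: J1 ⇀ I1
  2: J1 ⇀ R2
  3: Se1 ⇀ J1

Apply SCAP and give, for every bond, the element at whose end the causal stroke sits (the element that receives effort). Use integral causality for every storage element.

b3 →J1  (Se1 (Se) sets effort on bond)
b1 →I1  (I1 outputs flow p/I1)
b0 →J1  (1-jn J1 has f-setter on 1)
b2 →J1  (J1 flow already set via bond 1)

β0 →J1
β1 →I1
β2 →J1
β3 →J1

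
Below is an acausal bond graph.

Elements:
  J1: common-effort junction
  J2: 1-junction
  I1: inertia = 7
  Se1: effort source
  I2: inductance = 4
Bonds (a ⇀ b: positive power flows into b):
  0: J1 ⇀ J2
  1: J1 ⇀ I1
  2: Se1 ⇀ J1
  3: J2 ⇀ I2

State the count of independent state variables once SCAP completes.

2  (I1, I2 all integral)

b2 stroke at J1  (source Se1 imposes e)
b0 stroke at J2  (J1: bond 2 brought effort, rest push out)
b1 stroke at I1  (0-jn J1 has e-setter on 2)
b3 stroke at I2  (closing 1-jn rule on J2)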